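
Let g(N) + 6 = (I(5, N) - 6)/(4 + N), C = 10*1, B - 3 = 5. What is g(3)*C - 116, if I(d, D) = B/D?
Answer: -3796/21 ≈ -180.76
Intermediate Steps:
B = 8 (B = 3 + 5 = 8)
I(d, D) = 8/D
C = 10
g(N) = -6 + (-6 + 8/N)/(4 + N) (g(N) = -6 + (8/N - 6)/(4 + N) = -6 + (-6 + 8/N)/(4 + N))
g(3)*C - 116 = (2*(4 - 3*3*(5 + 3))/(3*(4 + 3)))*10 - 116 = (2*(1/3)*(4 - 3*3*8)/7)*10 - 116 = (2*(1/3)*(1/7)*(4 - 72))*10 - 116 = (2*(1/3)*(1/7)*(-68))*10 - 116 = -136/21*10 - 116 = -1360/21 - 116 = -3796/21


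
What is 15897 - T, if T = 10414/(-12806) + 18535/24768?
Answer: 2521107632459/158589504 ≈ 15897.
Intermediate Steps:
T = -10287371/158589504 (T = 10414*(-1/12806) + 18535*(1/24768) = -5207/6403 + 18535/24768 = -10287371/158589504 ≈ -0.064868)
15897 - T = 15897 - 1*(-10287371/158589504) = 15897 + 10287371/158589504 = 2521107632459/158589504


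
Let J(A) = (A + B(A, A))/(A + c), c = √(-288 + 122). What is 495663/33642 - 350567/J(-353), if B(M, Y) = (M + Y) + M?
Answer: -280756961/3204 + 350567*I*√166/1412 ≈ -87627.0 + 3198.8*I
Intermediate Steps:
B(M, Y) = Y + 2*M
c = I*√166 (c = √(-166) = I*√166 ≈ 12.884*I)
J(A) = 4*A/(A + I*√166) (J(A) = (A + (A + 2*A))/(A + I*√166) = (A + 3*A)/(A + I*√166) = (4*A)/(A + I*√166) = 4*A/(A + I*√166))
495663/33642 - 350567/J(-353) = 495663/33642 - (350567/4 - 350567*I*√166/1412) = 495663*(1/33642) - (350567/4 - 350567*I*√166/1412) = 23603/1602 - 350567*(¼ - I*√166/1412) = 23603/1602 + (-350567/4 + 350567*I*√166/1412) = -280756961/3204 + 350567*I*√166/1412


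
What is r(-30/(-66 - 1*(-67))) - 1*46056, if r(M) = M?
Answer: -46086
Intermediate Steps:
r(-30/(-66 - 1*(-67))) - 1*46056 = -30/(-66 - 1*(-67)) - 1*46056 = -30/(-66 + 67) - 46056 = -30/1 - 46056 = -30*1 - 46056 = -30 - 46056 = -46086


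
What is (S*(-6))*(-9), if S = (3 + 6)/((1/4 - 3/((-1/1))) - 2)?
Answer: 1944/5 ≈ 388.80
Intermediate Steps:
S = 36/5 (S = 9/((1*(¼) - 3/((-1*1))) - 2) = 9/((¼ - 3/(-1)) - 2) = 9/((¼ - 3*(-1)) - 2) = 9/((¼ + 3) - 2) = 9/(13/4 - 2) = 9/(5/4) = 9*(⅘) = 36/5 ≈ 7.2000)
(S*(-6))*(-9) = ((36/5)*(-6))*(-9) = -216/5*(-9) = 1944/5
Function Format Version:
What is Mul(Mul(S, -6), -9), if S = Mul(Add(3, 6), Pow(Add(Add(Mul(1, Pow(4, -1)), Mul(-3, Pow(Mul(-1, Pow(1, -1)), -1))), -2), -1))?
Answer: Rational(1944, 5) ≈ 388.80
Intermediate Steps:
S = Rational(36, 5) (S = Mul(9, Pow(Add(Add(Mul(1, Rational(1, 4)), Mul(-3, Pow(Mul(-1, 1), -1))), -2), -1)) = Mul(9, Pow(Add(Add(Rational(1, 4), Mul(-3, Pow(-1, -1))), -2), -1)) = Mul(9, Pow(Add(Add(Rational(1, 4), Mul(-3, -1)), -2), -1)) = Mul(9, Pow(Add(Add(Rational(1, 4), 3), -2), -1)) = Mul(9, Pow(Add(Rational(13, 4), -2), -1)) = Mul(9, Pow(Rational(5, 4), -1)) = Mul(9, Rational(4, 5)) = Rational(36, 5) ≈ 7.2000)
Mul(Mul(S, -6), -9) = Mul(Mul(Rational(36, 5), -6), -9) = Mul(Rational(-216, 5), -9) = Rational(1944, 5)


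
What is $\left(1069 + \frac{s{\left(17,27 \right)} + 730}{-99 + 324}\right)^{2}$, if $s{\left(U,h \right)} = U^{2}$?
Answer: $\frac{58343503936}{50625} \approx 1.1525 \cdot 10^{6}$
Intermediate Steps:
$\left(1069 + \frac{s{\left(17,27 \right)} + 730}{-99 + 324}\right)^{2} = \left(1069 + \frac{17^{2} + 730}{-99 + 324}\right)^{2} = \left(1069 + \frac{289 + 730}{225}\right)^{2} = \left(1069 + 1019 \cdot \frac{1}{225}\right)^{2} = \left(1069 + \frac{1019}{225}\right)^{2} = \left(\frac{241544}{225}\right)^{2} = \frac{58343503936}{50625}$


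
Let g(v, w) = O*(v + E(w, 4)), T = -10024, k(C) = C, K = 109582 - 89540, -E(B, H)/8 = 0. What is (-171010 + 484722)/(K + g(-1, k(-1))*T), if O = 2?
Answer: 156856/20045 ≈ 7.8252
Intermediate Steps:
E(B, H) = 0 (E(B, H) = -8*0 = 0)
K = 20042
g(v, w) = 2*v (g(v, w) = 2*(v + 0) = 2*v)
(-171010 + 484722)/(K + g(-1, k(-1))*T) = (-171010 + 484722)/(20042 + (2*(-1))*(-10024)) = 313712/(20042 - 2*(-10024)) = 313712/(20042 + 20048) = 313712/40090 = 313712*(1/40090) = 156856/20045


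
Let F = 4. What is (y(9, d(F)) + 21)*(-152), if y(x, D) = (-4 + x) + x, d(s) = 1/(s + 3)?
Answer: -5320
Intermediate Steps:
d(s) = 1/(3 + s)
y(x, D) = -4 + 2*x
(y(9, d(F)) + 21)*(-152) = ((-4 + 2*9) + 21)*(-152) = ((-4 + 18) + 21)*(-152) = (14 + 21)*(-152) = 35*(-152) = -5320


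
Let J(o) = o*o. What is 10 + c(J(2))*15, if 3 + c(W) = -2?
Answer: -65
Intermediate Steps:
J(o) = o²
c(W) = -5 (c(W) = -3 - 2 = -5)
10 + c(J(2))*15 = 10 - 5*15 = 10 - 75 = -65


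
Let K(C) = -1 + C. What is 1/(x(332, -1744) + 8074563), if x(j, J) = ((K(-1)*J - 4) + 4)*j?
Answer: 1/9232579 ≈ 1.0831e-7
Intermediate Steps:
x(j, J) = -2*J*j (x(j, J) = (((-1 - 1)*J - 4) + 4)*j = ((-2*J - 4) + 4)*j = ((-4 - 2*J) + 4)*j = (-2*J)*j = -2*J*j)
1/(x(332, -1744) + 8074563) = 1/(-2*(-1744)*332 + 8074563) = 1/(1158016 + 8074563) = 1/9232579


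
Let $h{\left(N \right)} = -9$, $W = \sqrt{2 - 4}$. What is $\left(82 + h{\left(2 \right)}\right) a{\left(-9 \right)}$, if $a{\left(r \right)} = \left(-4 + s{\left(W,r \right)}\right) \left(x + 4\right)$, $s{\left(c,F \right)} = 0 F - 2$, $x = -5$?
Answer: $438$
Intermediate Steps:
$W = i \sqrt{2}$ ($W = \sqrt{-2} = i \sqrt{2} \approx 1.4142 i$)
$s{\left(c,F \right)} = -2$ ($s{\left(c,F \right)} = 0 - 2 = -2$)
$a{\left(r \right)} = 6$ ($a{\left(r \right)} = \left(-4 - 2\right) \left(-5 + 4\right) = \left(-6\right) \left(-1\right) = 6$)
$\left(82 + h{\left(2 \right)}\right) a{\left(-9 \right)} = \left(82 - 9\right) 6 = 73 \cdot 6 = 438$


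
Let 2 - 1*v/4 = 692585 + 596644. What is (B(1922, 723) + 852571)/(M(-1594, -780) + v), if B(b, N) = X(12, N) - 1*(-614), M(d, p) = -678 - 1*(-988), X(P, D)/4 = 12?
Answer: -284411/1718866 ≈ -0.16546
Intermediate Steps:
v = -5156908 (v = 8 - 4*(692585 + 596644) = 8 - 4*1289229 = 8 - 5156916 = -5156908)
X(P, D) = 48 (X(P, D) = 4*12 = 48)
M(d, p) = 310 (M(d, p) = -678 + 988 = 310)
B(b, N) = 662 (B(b, N) = 48 - 1*(-614) = 48 + 614 = 662)
(B(1922, 723) + 852571)/(M(-1594, -780) + v) = (662 + 852571)/(310 - 5156908) = 853233/(-5156598) = 853233*(-1/5156598) = -284411/1718866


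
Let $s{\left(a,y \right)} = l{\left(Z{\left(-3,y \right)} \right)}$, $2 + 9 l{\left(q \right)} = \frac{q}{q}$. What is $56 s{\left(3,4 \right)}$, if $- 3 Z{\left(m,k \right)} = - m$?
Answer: $- \frac{56}{9} \approx -6.2222$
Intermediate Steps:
$Z{\left(m,k \right)} = \frac{m}{3}$ ($Z{\left(m,k \right)} = - \frac{\left(-1\right) m}{3} = \frac{m}{3}$)
$l{\left(q \right)} = - \frac{1}{9}$ ($l{\left(q \right)} = - \frac{2}{9} + \frac{q \frac{1}{q}}{9} = - \frac{2}{9} + \frac{1}{9} \cdot 1 = - \frac{2}{9} + \frac{1}{9} = - \frac{1}{9}$)
$s{\left(a,y \right)} = - \frac{1}{9}$
$56 s{\left(3,4 \right)} = 56 \left(- \frac{1}{9}\right) = - \frac{56}{9}$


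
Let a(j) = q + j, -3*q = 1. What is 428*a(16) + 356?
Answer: 21184/3 ≈ 7061.3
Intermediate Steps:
q = -⅓ (q = -⅓*1 = -⅓ ≈ -0.33333)
a(j) = -⅓ + j
428*a(16) + 356 = 428*(-⅓ + 16) + 356 = 428*(47/3) + 356 = 20116/3 + 356 = 21184/3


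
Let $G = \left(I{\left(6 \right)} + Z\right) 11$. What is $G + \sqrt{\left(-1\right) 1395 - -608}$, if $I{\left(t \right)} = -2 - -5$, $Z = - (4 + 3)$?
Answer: $-44 + i \sqrt{787} \approx -44.0 + 28.054 i$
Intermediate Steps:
$Z = -7$ ($Z = \left(-1\right) 7 = -7$)
$I{\left(t \right)} = 3$ ($I{\left(t \right)} = -2 + 5 = 3$)
$G = -44$ ($G = \left(3 - 7\right) 11 = \left(-4\right) 11 = -44$)
$G + \sqrt{\left(-1\right) 1395 - -608} = -44 + \sqrt{\left(-1\right) 1395 - -608} = -44 + \sqrt{-1395 + \left(-429 + 1037\right)} = -44 + \sqrt{-1395 + 608} = -44 + \sqrt{-787} = -44 + i \sqrt{787}$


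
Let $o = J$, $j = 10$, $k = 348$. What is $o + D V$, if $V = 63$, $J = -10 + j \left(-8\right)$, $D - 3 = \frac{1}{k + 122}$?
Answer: $\frac{46593}{470} \approx 99.134$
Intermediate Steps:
$D = \frac{1411}{470}$ ($D = 3 + \frac{1}{348 + 122} = 3 + \frac{1}{470} = \frac{1411}{470} \approx 3.0021$)
$J = -90$ ($J = -10 + 10 \left(-8\right) = -10 - 80 = -90$)
$o = -90$
$o + D V = -90 + \frac{1411}{470} \cdot 63 = -90 + \frac{88893}{470} = \frac{46593}{470}$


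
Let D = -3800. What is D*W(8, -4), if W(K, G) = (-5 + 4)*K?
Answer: 30400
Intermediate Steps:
W(K, G) = -K
D*W(8, -4) = -(-3800)*8 = -3800*(-8) = 30400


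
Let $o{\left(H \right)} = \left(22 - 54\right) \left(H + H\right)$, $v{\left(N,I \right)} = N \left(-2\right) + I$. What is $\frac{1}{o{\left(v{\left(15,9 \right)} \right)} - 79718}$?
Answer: $- \frac{1}{78374} \approx -1.2759 \cdot 10^{-5}$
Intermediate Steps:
$v{\left(N,I \right)} = I - 2 N$ ($v{\left(N,I \right)} = - 2 N + I = I - 2 N$)
$o{\left(H \right)} = - 64 H$ ($o{\left(H \right)} = - 32 \cdot 2 H = - 64 H$)
$\frac{1}{o{\left(v{\left(15,9 \right)} \right)} - 79718} = \frac{1}{- 64 \left(9 - 30\right) - 79718} = \frac{1}{\left(-64\right) \left(-21\right) - 79718} = \frac{1}{1344 - 79718} = \frac{1}{-78374} = - \frac{1}{78374}$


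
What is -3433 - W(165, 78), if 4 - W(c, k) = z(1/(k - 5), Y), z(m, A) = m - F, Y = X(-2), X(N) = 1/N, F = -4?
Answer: -250608/73 ≈ -3433.0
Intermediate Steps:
Y = -½ (Y = 1/(-2) = -½ ≈ -0.50000)
z(m, A) = 4 + m (z(m, A) = m - 1*(-4) = m + 4 = 4 + m)
W(c, k) = -1/(-5 + k) (W(c, k) = 4 - (4 + 1/(k - 5)) = 4 - (4 + 1/(-5 + k)) = 4 + (-4 - 1/(-5 + k)) = -1/(-5 + k))
-3433 - W(165, 78) = -3433 - (-1)/(-5 + 78) = -3433 - (-1)/73 = -3433 - 1*(-1/73) = -3433 + 1/73 = -250608/73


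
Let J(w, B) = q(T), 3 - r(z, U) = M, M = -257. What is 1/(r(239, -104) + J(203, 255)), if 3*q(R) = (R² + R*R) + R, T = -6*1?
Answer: 1/282 ≈ 0.0035461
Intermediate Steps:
r(z, U) = 260 (r(z, U) = 3 - 1*(-257) = 3 + 257 = 260)
T = -6
q(R) = R/3 + 2*R²/3 (q(R) = ((R² + R*R) + R)/3 = ((R² + R²) + R)/3 = (2*R² + R)/3 = (R + 2*R²)/3 = R/3 + 2*R²/3)
J(w, B) = 22 (J(w, B) = (⅓)*(-6)*(1 + 2*(-6)) = (⅓)*(-6)*(1 - 12) = (⅓)*(-6)*(-11) = 22)
1/(r(239, -104) + J(203, 255)) = 1/(260 + 22) = 1/282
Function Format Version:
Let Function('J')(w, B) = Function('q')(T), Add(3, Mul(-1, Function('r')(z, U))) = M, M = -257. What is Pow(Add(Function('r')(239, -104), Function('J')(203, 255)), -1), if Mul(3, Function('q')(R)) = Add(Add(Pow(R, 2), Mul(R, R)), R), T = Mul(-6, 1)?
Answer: Rational(1, 282) ≈ 0.0035461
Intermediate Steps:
Function('r')(z, U) = 260 (Function('r')(z, U) = Add(3, Mul(-1, -257)) = Add(3, 257) = 260)
T = -6
Function('q')(R) = Add(Mul(Rational(1, 3), R), Mul(Rational(2, 3), Pow(R, 2))) (Function('q')(R) = Mul(Rational(1, 3), Add(Add(Pow(R, 2), Mul(R, R)), R)) = Mul(Rational(1, 3), Add(Add(Pow(R, 2), Pow(R, 2)), R)) = Mul(Rational(1, 3), Add(Mul(2, Pow(R, 2)), R)) = Mul(Rational(1, 3), Add(R, Mul(2, Pow(R, 2)))) = Add(Mul(Rational(1, 3), R), Mul(Rational(2, 3), Pow(R, 2))))
Function('J')(w, B) = 22 (Function('J')(w, B) = Mul(Rational(1, 3), -6, Add(1, Mul(2, -6))) = Mul(Rational(1, 3), -6, Add(1, -12)) = Mul(Rational(1, 3), -6, -11) = 22)
Pow(Add(Function('r')(239, -104), Function('J')(203, 255)), -1) = Pow(Add(260, 22), -1) = Pow(282, -1) = Rational(1, 282)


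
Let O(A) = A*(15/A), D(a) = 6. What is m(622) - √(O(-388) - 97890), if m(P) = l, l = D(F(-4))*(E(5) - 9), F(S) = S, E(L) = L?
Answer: -24 - 15*I*√435 ≈ -24.0 - 312.85*I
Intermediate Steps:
l = -24 (l = 6*(5 - 9) = 6*(-4) = -24)
O(A) = 15
m(P) = -24
m(622) - √(O(-388) - 97890) = -24 - √(15 - 97890) = -24 - √(-97875) = -24 - 15*I*√435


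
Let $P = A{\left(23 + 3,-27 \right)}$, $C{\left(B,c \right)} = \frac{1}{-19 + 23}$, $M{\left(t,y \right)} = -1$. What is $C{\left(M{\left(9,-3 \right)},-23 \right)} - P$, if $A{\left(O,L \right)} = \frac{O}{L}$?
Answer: $\frac{131}{108} \approx 1.213$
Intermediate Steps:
$C{\left(B,c \right)} = \frac{1}{4}$
$P = - \frac{26}{27}$ ($P = \frac{23 + 3}{-27} = 26 \left(- \frac{1}{27}\right) = - \frac{26}{27} \approx -0.96296$)
$C{\left(M{\left(9,-3 \right)},-23 \right)} - P = \frac{1}{4} - - \frac{26}{27} = \frac{1}{4} + \frac{26}{27} = \frac{131}{108}$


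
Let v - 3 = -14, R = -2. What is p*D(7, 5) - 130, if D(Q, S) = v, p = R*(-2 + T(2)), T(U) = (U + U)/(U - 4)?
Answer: -218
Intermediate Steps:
T(U) = 2*U/(-4 + U) (T(U) = (2*U)/(-4 + U) = 2*U/(-4 + U))
p = 8 (p = -2*(-2 + 2*2/(-4 + 2)) = -2*(-2 + 2*2/(-2)) = -2*(-2 + 2*2*(-½)) = -2*(-2 - 2) = -2*(-4) = 8)
v = -11 (v = 3 - 14 = -11)
D(Q, S) = -11
p*D(7, 5) - 130 = 8*(-11) - 130 = -88 - 130 = -218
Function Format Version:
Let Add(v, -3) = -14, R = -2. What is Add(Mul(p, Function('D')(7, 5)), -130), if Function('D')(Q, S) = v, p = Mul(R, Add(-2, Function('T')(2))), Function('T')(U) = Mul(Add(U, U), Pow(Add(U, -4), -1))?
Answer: -218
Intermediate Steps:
Function('T')(U) = Mul(2, U, Pow(Add(-4, U), -1)) (Function('T')(U) = Mul(Mul(2, U), Pow(Add(-4, U), -1)) = Mul(2, U, Pow(Add(-4, U), -1)))
p = 8 (p = Mul(-2, Add(-2, Mul(2, 2, Pow(Add(-4, 2), -1)))) = Mul(-2, Add(-2, Mul(2, 2, Pow(-2, -1)))) = Mul(-2, Add(-2, Mul(2, 2, Rational(-1, 2)))) = Mul(-2, Add(-2, -2)) = Mul(-2, -4) = 8)
v = -11 (v = Add(3, -14) = -11)
Function('D')(Q, S) = -11
Add(Mul(p, Function('D')(7, 5)), -130) = Add(Mul(8, -11), -130) = Add(-88, -130) = -218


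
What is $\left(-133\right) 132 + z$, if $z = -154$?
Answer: $-17710$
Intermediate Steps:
$\left(-133\right) 132 + z = \left(-133\right) 132 - 154 = -17556 - 154 = -17710$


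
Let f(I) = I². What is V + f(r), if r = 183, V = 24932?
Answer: 58421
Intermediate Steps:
V + f(r) = 24932 + 183² = 24932 + 33489 = 58421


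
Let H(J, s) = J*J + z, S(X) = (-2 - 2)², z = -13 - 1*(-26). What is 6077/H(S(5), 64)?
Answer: 6077/269 ≈ 22.591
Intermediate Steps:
z = 13 (z = -13 + 26 = 13)
S(X) = 16 (S(X) = (-4)² = 16)
H(J, s) = 13 + J² (H(J, s) = J*J + 13 = J² + 13 = 13 + J²)
6077/H(S(5), 64) = 6077/(13 + 16²) = 6077/(13 + 256) = 6077/269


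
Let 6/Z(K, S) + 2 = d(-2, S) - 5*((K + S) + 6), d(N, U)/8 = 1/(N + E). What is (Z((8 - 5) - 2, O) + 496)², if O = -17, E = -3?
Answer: 3312117601/13456 ≈ 2.4614e+5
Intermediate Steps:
d(N, U) = 8/(-3 + N) (d(N, U) = 8/(N - 3) = 8/(-3 + N))
Z(K, S) = 6/(-168/5 - 5*K - 5*S) (Z(K, S) = 6/(-2 + (8/(-3 - 2) - 5*((K + S) + 6))) = 6/(-2 + (8/(-5) - 5*(6 + K + S))) = 6/(-2 + (8*(-⅕) + (-30 - 5*K - 5*S))) = 6/(-2 + (-8/5 + (-30 - 5*K - 5*S))) = 6/(-2 + (-158/5 - 5*K - 5*S)) = 6/(-168/5 - 5*K - 5*S))
(Z((8 - 5) - 2, O) + 496)² = (-30/(168 + 25*((8 - 5) - 2) + 25*(-17)) + 496)² = (-30/(168 + 25*(3 - 2) - 425) + 496)² = (-30/(168 + 25*1 - 425) + 496)² = (-30/(168 + 25 - 425) + 496)² = (-30/(-232) + 496)² = (-30*(-1/232) + 496)² = (15/116 + 496)² = (57551/116)² = 3312117601/13456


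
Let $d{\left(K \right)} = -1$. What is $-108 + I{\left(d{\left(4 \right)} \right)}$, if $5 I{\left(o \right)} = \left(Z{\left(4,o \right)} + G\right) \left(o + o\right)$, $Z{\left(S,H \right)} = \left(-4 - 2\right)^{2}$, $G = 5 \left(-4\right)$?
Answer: $- \frac{572}{5} \approx -114.4$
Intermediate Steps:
$G = -20$
$Z{\left(S,H \right)} = 36$ ($Z{\left(S,H \right)} = \left(-6\right)^{2} = 36$)
$I{\left(o \right)} = \frac{32 o}{5}$ ($I{\left(o \right)} = \frac{\left(36 - 20\right) \left(o + o\right)}{5} = \frac{16 \cdot 2 o}{5} = \frac{32 o}{5}$)
$-108 + I{\left(d{\left(4 \right)} \right)} = -108 + \frac{32}{5} \left(-1\right) = -108 - \frac{32}{5} = - \frac{572}{5}$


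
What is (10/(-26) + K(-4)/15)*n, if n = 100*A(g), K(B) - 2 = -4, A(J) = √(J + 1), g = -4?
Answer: -2020*I*√3/39 ≈ -89.711*I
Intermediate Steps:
A(J) = √(1 + J)
K(B) = -2 (K(B) = 2 - 4 = -2)
n = 100*I*√3 (n = 100*√(1 - 4) = 100*√(-3) = 100*(I*√3) = 100*I*√3 ≈ 173.21*I)
(10/(-26) + K(-4)/15)*n = (10/(-26) - 2/15)*(100*I*√3) = (10*(-1/26) - 2*1/15)*(100*I*√3) = (-5/13 - 2/15)*(100*I*√3) = -2020*I*√3/39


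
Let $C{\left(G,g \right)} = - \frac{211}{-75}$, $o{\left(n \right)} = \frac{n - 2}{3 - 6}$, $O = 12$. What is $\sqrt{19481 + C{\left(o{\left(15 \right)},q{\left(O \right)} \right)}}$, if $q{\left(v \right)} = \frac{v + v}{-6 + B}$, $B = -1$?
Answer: $\frac{\sqrt{4383858}}{15} \approx 139.58$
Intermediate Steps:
$o{\left(n \right)} = \frac{2}{3} - \frac{n}{3}$ ($o{\left(n \right)} = \frac{-2 + n}{-3} = \left(-2 + n\right) \left(- \frac{1}{3}\right) = \frac{2}{3} - \frac{n}{3}$)
$q{\left(v \right)} = - \frac{2 v}{7}$ ($q{\left(v \right)} = \frac{v + v}{-6 - 1} = \frac{2 v}{-7} = 2 v \left(- \frac{1}{7}\right) = - \frac{2 v}{7}$)
$C{\left(G,g \right)} = \frac{211}{75}$ ($C{\left(G,g \right)} = \left(-211\right) \left(- \frac{1}{75}\right) = \frac{211}{75}$)
$\sqrt{19481 + C{\left(o{\left(15 \right)},q{\left(O \right)} \right)}} = \sqrt{19481 + \frac{211}{75}} = \sqrt{\frac{1461286}{75}} = \frac{\sqrt{4383858}}{15}$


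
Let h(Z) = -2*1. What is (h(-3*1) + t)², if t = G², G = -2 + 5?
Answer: 49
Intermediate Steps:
G = 3
t = 9 (t = 3² = 9)
h(Z) = -2
(h(-3*1) + t)² = (-2 + 9)² = 7² = 49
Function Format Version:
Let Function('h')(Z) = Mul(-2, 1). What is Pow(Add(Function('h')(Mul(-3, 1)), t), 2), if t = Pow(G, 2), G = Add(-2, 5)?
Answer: 49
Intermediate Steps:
G = 3
t = 9 (t = Pow(3, 2) = 9)
Function('h')(Z) = -2
Pow(Add(Function('h')(Mul(-3, 1)), t), 2) = Pow(Add(-2, 9), 2) = Pow(7, 2) = 49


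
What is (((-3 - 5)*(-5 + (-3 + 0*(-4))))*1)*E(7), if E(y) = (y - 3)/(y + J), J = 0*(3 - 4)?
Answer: 256/7 ≈ 36.571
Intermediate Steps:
J = 0 (J = 0*(-1) = 0)
E(y) = (-3 + y)/y (E(y) = (y - 3)/(y + 0) = (-3 + y)/y)
(((-3 - 5)*(-5 + (-3 + 0*(-4))))*1)*E(7) = (((-3 - 5)*(-5 + (-3 + 0*(-4))))*1)*((-3 + 7)/7) = (-8*(-5 + (-3 + 0))*1)*((⅐)*4) = (-8*(-5 - 3)*1)*(4/7) = (-8*(-8)*1)*(4/7) = (64*1)*(4/7) = 64*(4/7) = 256/7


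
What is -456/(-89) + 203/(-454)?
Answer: 188957/40406 ≈ 4.6765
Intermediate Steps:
-456/(-89) + 203/(-454) = -456*(-1/89) + 203*(-1/454) = 456/89 - 203/454 = 188957/40406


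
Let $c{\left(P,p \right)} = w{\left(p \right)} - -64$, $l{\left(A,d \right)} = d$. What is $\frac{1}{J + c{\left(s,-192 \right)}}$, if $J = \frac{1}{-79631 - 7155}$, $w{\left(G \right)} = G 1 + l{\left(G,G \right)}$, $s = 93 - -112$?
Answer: $- \frac{86786}{27771521} \approx -0.003125$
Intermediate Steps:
$s = 205$ ($s = 93 + 112 = 205$)
$w{\left(G \right)} = 2 G$ ($w{\left(G \right)} = G 1 + G = G + G = 2 G$)
$J = - \frac{1}{86786}$ ($J = \frac{1}{-86786} = - \frac{1}{86786} \approx -1.1523 \cdot 10^{-5}$)
$c{\left(P,p \right)} = 64 + 2 p$ ($c{\left(P,p \right)} = 2 p - -64 = 2 p + 64 = 64 + 2 p$)
$\frac{1}{J + c{\left(s,-192 \right)}} = \frac{1}{- \frac{1}{86786} + \left(64 + 2 \left(-192\right)\right)} = \frac{1}{- \frac{1}{86786} + \left(64 - 384\right)} = \frac{1}{- \frac{1}{86786} - 320} = \frac{1}{- \frac{27771521}{86786}} = - \frac{86786}{27771521}$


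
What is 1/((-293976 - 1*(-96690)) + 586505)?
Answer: 1/389219 ≈ 2.5692e-6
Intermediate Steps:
1/((-293976 - 1*(-96690)) + 586505) = 1/((-293976 + 96690) + 586505) = 1/(-197286 + 586505) = 1/389219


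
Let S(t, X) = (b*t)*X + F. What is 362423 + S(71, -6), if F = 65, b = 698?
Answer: 65140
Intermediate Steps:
S(t, X) = 65 + 698*X*t (S(t, X) = (698*t)*X + 65 = 698*X*t + 65 = 65 + 698*X*t)
362423 + S(71, -6) = 362423 + (65 + 698*(-6)*71) = 362423 + (65 - 297348) = 362423 - 297283 = 65140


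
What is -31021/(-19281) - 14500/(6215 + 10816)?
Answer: 27638239/36486079 ≈ 0.75750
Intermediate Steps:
-31021/(-19281) - 14500/(6215 + 10816) = -31021*(-1/19281) - 14500/17031 = 31021/19281 - 14500*1/17031 = 31021/19281 - 14500/17031 = 27638239/36486079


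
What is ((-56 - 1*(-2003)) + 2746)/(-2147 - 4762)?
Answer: -4693/6909 ≈ -0.67926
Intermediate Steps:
((-56 - 1*(-2003)) + 2746)/(-2147 - 4762) = ((-56 + 2003) + 2746)/(-6909) = (1947 + 2746)*(-1/6909) = 4693*(-1/6909) = -4693/6909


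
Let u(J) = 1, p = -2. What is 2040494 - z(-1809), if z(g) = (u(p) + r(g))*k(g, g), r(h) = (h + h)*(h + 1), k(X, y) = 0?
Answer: 2040494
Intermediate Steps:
r(h) = 2*h*(1 + h) (r(h) = (2*h)*(1 + h) = 2*h*(1 + h))
z(g) = 0 (z(g) = (1 + 2*g*(1 + g))*0 = 0)
2040494 - z(-1809) = 2040494 - 1*0 = 2040494 + 0 = 2040494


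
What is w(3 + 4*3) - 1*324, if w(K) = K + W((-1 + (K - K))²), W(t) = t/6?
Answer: -1853/6 ≈ -308.83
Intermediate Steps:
W(t) = t/6 (W(t) = t*(⅙) = t/6)
w(K) = ⅙ + K (w(K) = K + (-1 + (K - K))²/6 = K + (-1 + 0)²/6 = K + (⅙)*(-1)² = K + (⅙)*1 = K + ⅙ = ⅙ + K)
w(3 + 4*3) - 1*324 = (⅙ + (3 + 4*3)) - 1*324 = (⅙ + (3 + 12)) - 324 = (⅙ + 15) - 324 = 91/6 - 324 = -1853/6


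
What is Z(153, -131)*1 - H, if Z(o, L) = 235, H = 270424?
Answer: -270189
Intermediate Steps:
Z(153, -131)*1 - H = 235*1 - 1*270424 = 235 - 270424 = -270189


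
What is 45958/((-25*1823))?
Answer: -45958/45575 ≈ -1.0084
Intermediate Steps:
45958/((-25*1823)) = 45958/(-45575) = 45958*(-1/45575) = -45958/45575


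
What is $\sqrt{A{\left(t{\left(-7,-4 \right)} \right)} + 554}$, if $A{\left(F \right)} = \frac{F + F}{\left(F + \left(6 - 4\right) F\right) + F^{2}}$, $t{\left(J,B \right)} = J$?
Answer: $\frac{3 \sqrt{246}}{2} \approx 23.527$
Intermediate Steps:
$A{\left(F \right)} = \frac{2 F}{F^{2} + 3 F}$ ($A{\left(F \right)} = \frac{2 F}{\left(F + 2 F\right) + F^{2}} = \frac{2 F}{3 F + F^{2}} = \frac{2 F}{F^{2} + 3 F}$)
$\sqrt{A{\left(t{\left(-7,-4 \right)} \right)} + 554} = \sqrt{\frac{2}{3 - 7} + 554} = \sqrt{\frac{2}{-4} + 554} = \sqrt{2 \left(- \frac{1}{4}\right) + 554} = \sqrt{- \frac{1}{2} + 554} = \sqrt{\frac{1107}{2}} = \frac{3 \sqrt{246}}{2}$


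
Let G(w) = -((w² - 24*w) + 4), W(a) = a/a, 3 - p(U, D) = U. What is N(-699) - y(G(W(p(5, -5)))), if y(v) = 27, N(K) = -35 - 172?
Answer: -234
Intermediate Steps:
p(U, D) = 3 - U
W(a) = 1
N(K) = -207
G(w) = -4 - w² + 24*w (G(w) = -(4 + w² - 24*w) = -4 - w² + 24*w)
N(-699) - y(G(W(p(5, -5)))) = -207 - 1*27 = -207 - 27 = -234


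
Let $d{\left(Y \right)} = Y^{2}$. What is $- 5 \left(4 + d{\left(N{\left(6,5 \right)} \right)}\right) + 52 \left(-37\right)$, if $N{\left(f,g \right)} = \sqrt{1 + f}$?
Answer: $-1979$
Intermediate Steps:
$- 5 \left(4 + d{\left(N{\left(6,5 \right)} \right)}\right) + 52 \left(-37\right) = - 5 \left(4 + \left(\sqrt{1 + 6}\right)^{2}\right) + 52 \left(-37\right) = - 5 \left(4 + \left(\sqrt{7}\right)^{2}\right) - 1924 = - 5 \left(4 + 7\right) - 1924 = \left(-5\right) 11 - 1924 = -55 - 1924 = -1979$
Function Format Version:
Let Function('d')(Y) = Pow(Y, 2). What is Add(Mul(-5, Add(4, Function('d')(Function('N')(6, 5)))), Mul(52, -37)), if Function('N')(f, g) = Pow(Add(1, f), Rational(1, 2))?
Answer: -1979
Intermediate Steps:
Add(Mul(-5, Add(4, Function('d')(Function('N')(6, 5)))), Mul(52, -37)) = Add(Mul(-5, Add(4, Pow(Pow(Add(1, 6), Rational(1, 2)), 2))), Mul(52, -37)) = Add(Mul(-5, Add(4, Pow(Pow(7, Rational(1, 2)), 2))), -1924) = Add(Mul(-5, Add(4, 7)), -1924) = Add(Mul(-5, 11), -1924) = Add(-55, -1924) = -1979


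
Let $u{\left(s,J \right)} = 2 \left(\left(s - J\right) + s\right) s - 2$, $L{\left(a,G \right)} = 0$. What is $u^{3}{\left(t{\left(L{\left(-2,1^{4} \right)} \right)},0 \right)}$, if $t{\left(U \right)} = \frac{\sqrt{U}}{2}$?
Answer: $-8$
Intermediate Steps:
$t{\left(U \right)} = \frac{\sqrt{U}}{2}$
$u{\left(s,J \right)} = -2 + s \left(- 2 J + 4 s\right)$ ($u{\left(s,J \right)} = 2 \left(- J + 2 s\right) s - 2 = \left(- 2 J + 4 s\right) s - 2 = s \left(- 2 J + 4 s\right) - 2 = -2 + s \left(- 2 J + 4 s\right)$)
$u^{3}{\left(t{\left(L{\left(-2,1^{4} \right)} \right)},0 \right)} = \left(-2 + 4 \left(\frac{\sqrt{0}}{2}\right)^{2} - 0 \frac{\sqrt{0}}{2}\right)^{3} = \left(-2 + 4 \left(\frac{1}{2} \cdot 0\right)^{2} - 0 \cdot \frac{1}{2} \cdot 0\right)^{3} = \left(-2 + 4 \cdot 0^{2} - 0 \cdot 0\right)^{3} = \left(-2 + 4 \cdot 0 + 0\right)^{3} = \left(-2 + 0 + 0\right)^{3} = \left(-2\right)^{3} = -8$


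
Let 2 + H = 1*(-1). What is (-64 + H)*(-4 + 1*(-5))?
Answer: 603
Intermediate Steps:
H = -3 (H = -2 + 1*(-1) = -2 - 1 = -3)
(-64 + H)*(-4 + 1*(-5)) = (-64 - 3)*(-4 + 1*(-5)) = -67*(-4 - 5) = -67*(-9) = 603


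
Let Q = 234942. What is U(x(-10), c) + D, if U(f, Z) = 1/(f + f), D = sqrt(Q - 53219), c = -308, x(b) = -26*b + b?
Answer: 1/500 + sqrt(181723) ≈ 426.29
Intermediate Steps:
x(b) = -25*b
D = sqrt(181723) (D = sqrt(234942 - 53219) = sqrt(181723) ≈ 426.29)
U(f, Z) = 1/(2*f)
U(x(-10), c) + D = 1/(2*((-25*(-10)))) + sqrt(181723) = (1/2)/250 + sqrt(181723) = (1/2)*(1/250) + sqrt(181723) = 1/500 + sqrt(181723)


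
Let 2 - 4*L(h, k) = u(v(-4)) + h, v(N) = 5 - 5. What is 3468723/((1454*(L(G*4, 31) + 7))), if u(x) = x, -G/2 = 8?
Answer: 3468723/34169 ≈ 101.52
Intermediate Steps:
G = -16 (G = -2*8 = -16)
v(N) = 0
L(h, k) = 1/2 - h/4 (L(h, k) = 1/2 - (0 + h)/4 = 1/2 - h/4)
3468723/((1454*(L(G*4, 31) + 7))) = 3468723/((1454*((1/2 - (-4)*4) + 7))) = 3468723/((1454*((1/2 - 1/4*(-64)) + 7))) = 3468723/((1454*((1/2 + 16) + 7))) = 3468723/((1454*(33/2 + 7))) = 3468723/((1454*(47/2))) = 3468723/34169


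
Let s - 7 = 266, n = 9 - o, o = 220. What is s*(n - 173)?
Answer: -104832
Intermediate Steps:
n = -211 (n = 9 - 1*220 = 9 - 220 = -211)
s = 273 (s = 7 + 266 = 273)
s*(n - 173) = 273*(-211 - 173) = 273*(-384) = -104832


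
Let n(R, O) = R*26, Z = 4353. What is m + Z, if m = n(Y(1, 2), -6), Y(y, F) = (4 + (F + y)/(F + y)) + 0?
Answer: 4483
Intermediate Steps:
Y(y, F) = 5 (Y(y, F) = (4 + 1) + 0 = 5 + 0 = 5)
n(R, O) = 26*R
m = 130 (m = 26*5 = 130)
m + Z = 130 + 4353 = 4483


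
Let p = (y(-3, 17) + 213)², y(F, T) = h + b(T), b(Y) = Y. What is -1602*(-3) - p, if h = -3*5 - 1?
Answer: -40990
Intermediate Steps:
h = -16 (h = -15 - 1 = -16)
y(F, T) = -16 + T
p = 45796 (p = ((-16 + 17) + 213)² = (1 + 213)² = 214² = 45796)
-1602*(-3) - p = -1602*(-3) - 1*45796 = 4806 - 45796 = -40990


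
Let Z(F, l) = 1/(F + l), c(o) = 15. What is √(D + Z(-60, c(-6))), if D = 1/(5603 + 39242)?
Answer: 16*I*√62783/26907 ≈ 0.149*I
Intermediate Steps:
D = 1/44845 ≈ 2.2299e-5
√(D + Z(-60, c(-6))) = √(1/44845 + 1/(-60 + 15)) = √(1/44845 + 1/(-45)) = √(1/44845 - 1/45) = √(-1792/80721) = 16*I*√62783/26907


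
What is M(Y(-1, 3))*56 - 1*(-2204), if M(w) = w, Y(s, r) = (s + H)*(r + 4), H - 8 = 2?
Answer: 5732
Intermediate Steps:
H = 10 (H = 8 + 2 = 10)
Y(s, r) = (4 + r)*(10 + s) (Y(s, r) = (s + 10)*(r + 4) = (10 + s)*(4 + r) = (4 + r)*(10 + s))
M(Y(-1, 3))*56 - 1*(-2204) = (40 + 4*(-1) + 10*3 + 3*(-1))*56 - 1*(-2204) = (40 - 4 + 30 - 3)*56 + 2204 = 63*56 + 2204 = 3528 + 2204 = 5732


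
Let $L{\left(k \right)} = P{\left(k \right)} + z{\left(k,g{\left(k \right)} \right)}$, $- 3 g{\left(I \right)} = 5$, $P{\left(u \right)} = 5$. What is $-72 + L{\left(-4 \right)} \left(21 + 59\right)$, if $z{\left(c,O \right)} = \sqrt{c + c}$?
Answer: $328 + 160 i \sqrt{2} \approx 328.0 + 226.27 i$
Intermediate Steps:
$g{\left(I \right)} = - \frac{5}{3}$ ($g{\left(I \right)} = \left(- \frac{1}{3}\right) 5 = - \frac{5}{3}$)
$z{\left(c,O \right)} = \sqrt{2} \sqrt{c}$ ($z{\left(c,O \right)} = \sqrt{2 c} = \sqrt{2} \sqrt{c}$)
$L{\left(k \right)} = 5 + \sqrt{2} \sqrt{k}$
$-72 + L{\left(-4 \right)} \left(21 + 59\right) = -72 + \left(5 + \sqrt{2} \sqrt{-4}\right) \left(21 + 59\right) = -72 + \left(5 + \sqrt{2} \cdot 2 i\right) 80 = -72 + \left(5 + 2 i \sqrt{2}\right) 80 = -72 + \left(400 + 160 i \sqrt{2}\right) = 328 + 160 i \sqrt{2}$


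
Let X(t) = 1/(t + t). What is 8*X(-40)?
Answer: -⅒ ≈ -0.10000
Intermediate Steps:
X(t) = 1/(2*t)
8*X(-40) = 8*((½)/(-40)) = 8*((½)*(-1/40)) = 8*(-1/80) = -⅒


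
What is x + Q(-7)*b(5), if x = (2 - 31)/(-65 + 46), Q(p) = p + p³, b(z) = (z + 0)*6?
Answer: -199471/19 ≈ -10498.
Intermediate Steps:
b(z) = 6*z (b(z) = z*6 = 6*z)
x = 29/19 (x = -29/(-19) = -29*(-1/19) = 29/19 ≈ 1.5263)
x + Q(-7)*b(5) = 29/19 + (-7 + (-7)³)*(6*5) = 29/19 + (-7 - 343)*30 = 29/19 - 350*30 = 29/19 - 10500 = -199471/19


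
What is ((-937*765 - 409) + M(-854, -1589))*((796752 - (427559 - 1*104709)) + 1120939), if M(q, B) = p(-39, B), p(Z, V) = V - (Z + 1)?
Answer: -1146315891365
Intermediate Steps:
p(Z, V) = -1 + V - Z (p(Z, V) = V - (1 + Z) = V + (-1 - Z) = -1 + V - Z)
M(q, B) = 38 + B (M(q, B) = -1 + B - 1*(-39) = -1 + B + 39 = 38 + B)
((-937*765 - 409) + M(-854, -1589))*((796752 - (427559 - 1*104709)) + 1120939) = ((-937*765 - 409) + (38 - 1589))*((796752 - (427559 - 1*104709)) + 1120939) = ((-716805 - 409) - 1551)*((796752 - (427559 - 104709)) + 1120939) = (-717214 - 1551)*((796752 - 1*322850) + 1120939) = -718765*((796752 - 322850) + 1120939) = -718765*(473902 + 1120939) = -718765*1594841 = -1146315891365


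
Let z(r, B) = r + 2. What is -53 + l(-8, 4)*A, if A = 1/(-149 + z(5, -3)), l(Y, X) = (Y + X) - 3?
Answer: -7519/142 ≈ -52.951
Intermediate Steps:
z(r, B) = 2 + r
l(Y, X) = -3 + X + Y (l(Y, X) = (X + Y) - 3 = -3 + X + Y)
A = -1/142 (A = 1/(-149 + (2 + 5)) = 1/(-149 + 7) = 1/(-142) = -1/142 ≈ -0.0070423)
-53 + l(-8, 4)*A = -53 + (-3 + 4 - 8)*(-1/142) = -53 - 7*(-1/142) = -53 + 7/142 = -7519/142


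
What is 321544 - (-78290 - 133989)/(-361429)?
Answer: 116215114097/361429 ≈ 3.2154e+5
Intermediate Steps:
321544 - (-78290 - 133989)/(-361429) = 321544 - (-212279)*(-1)/361429 = 321544 - 1*212279/361429 = 321544 - 212279/361429 = 116215114097/361429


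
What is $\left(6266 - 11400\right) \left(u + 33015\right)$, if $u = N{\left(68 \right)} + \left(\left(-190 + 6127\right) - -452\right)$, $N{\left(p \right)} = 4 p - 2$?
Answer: $-203686316$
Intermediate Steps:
$N{\left(p \right)} = -2 + 4 p$
$u = 6659$ ($u = \left(-2 + 4 \cdot 68\right) + \left(\left(-190 + 6127\right) - -452\right) = \left(-2 + 272\right) + \left(5937 + 452\right) = 270 + 6389 = 6659$)
$\left(6266 - 11400\right) \left(u + 33015\right) = \left(6266 - 11400\right) \left(6659 + 33015\right) = \left(-5134\right) 39674 = -203686316$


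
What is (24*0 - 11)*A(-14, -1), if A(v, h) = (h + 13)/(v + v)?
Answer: 33/7 ≈ 4.7143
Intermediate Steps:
A(v, h) = (13 + h)/(2*v) (A(v, h) = (13 + h)/((2*v)) = (13 + h)*(1/(2*v)) = (13 + h)/(2*v))
(24*0 - 11)*A(-14, -1) = (24*0 - 11)*((½)*(13 - 1)/(-14)) = (0 - 11)*((½)*(-1/14)*12) = -11*(-3/7) = 33/7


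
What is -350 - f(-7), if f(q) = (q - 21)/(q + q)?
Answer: -352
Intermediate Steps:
f(q) = (-21 + q)/(2*q) (f(q) = (-21 + q)/((2*q)) = (-21 + q)*(1/(2*q)) = (-21 + q)/(2*q))
-350 - f(-7) = -350 - (-21 - 7)/(2*(-7)) = -350 - (-1)*(-28)/(2*7) = -350 - 1*2 = -350 - 2 = -352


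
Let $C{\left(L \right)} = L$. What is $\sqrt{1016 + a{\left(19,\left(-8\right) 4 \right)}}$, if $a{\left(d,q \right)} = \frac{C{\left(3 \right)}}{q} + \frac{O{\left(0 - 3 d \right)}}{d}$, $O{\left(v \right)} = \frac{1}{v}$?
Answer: $\frac{\sqrt{211243290}}{456} \approx 31.873$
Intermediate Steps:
$a{\left(d,q \right)} = \frac{3}{q} - \frac{1}{3 d^{2}}$ ($a{\left(d,q \right)} = \frac{3}{q} + \frac{1}{\left(0 - 3 d\right) d} = \frac{3}{q} + \frac{1}{- 3 d d} = \frac{3}{q} + \frac{\left(- \frac{1}{3}\right) \frac{1}{d}}{d} = \frac{3}{q} - \frac{1}{3 d^{2}}$)
$\sqrt{1016 + a{\left(19,\left(-8\right) 4 \right)}} = \sqrt{1016 + \left(\frac{3}{\left(-8\right) 4} - \frac{1}{3 \cdot 361}\right)} = \sqrt{1016 + \left(\frac{3}{-32} - \frac{1}{1083}\right)} = \sqrt{1016 + \left(3 \left(- \frac{1}{32}\right) - \frac{1}{1083}\right)} = \sqrt{1016 - \frac{3281}{34656}} = \sqrt{\frac{35207215}{34656}} = \frac{\sqrt{211243290}}{456}$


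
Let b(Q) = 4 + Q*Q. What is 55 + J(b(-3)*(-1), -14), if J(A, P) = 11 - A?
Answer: 79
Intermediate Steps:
b(Q) = 4 + Q**2
55 + J(b(-3)*(-1), -14) = 55 + (11 - (4 + (-3)**2)*(-1)) = 55 + (11 - (4 + 9)*(-1)) = 55 + (11 - 13*(-1)) = 55 + (11 - 1*(-13)) = 55 + (11 + 13) = 55 + 24 = 79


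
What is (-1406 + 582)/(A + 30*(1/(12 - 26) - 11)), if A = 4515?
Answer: -721/3660 ≈ -0.19699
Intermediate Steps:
(-1406 + 582)/(A + 30*(1/(12 - 26) - 11)) = (-1406 + 582)/(4515 + 30*(1/(12 - 26) - 11)) = -824/(4515 + 30*(1/(-14) - 11)) = -824/(4515 + 30*(-1/14 - 11)) = -824/(4515 + 30*(-155/14)) = -824/(4515 - 2325/7) = -824/29280/7 = -824*7/29280 = -721/3660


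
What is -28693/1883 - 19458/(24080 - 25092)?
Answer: 23609/5918 ≈ 3.9894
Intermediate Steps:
-28693/1883 - 19458/(24080 - 25092) = -28693*1/1883 - 19458/(-1012) = -4099/269 - 19458*(-1/1012) = -4099/269 + 423/22 = 23609/5918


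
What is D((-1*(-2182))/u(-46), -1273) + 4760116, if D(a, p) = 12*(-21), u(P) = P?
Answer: 4759864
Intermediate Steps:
D(a, p) = -252
D((-1*(-2182))/u(-46), -1273) + 4760116 = -252 + 4760116 = 4759864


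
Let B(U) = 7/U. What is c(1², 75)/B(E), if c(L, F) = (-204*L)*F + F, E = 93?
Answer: -202275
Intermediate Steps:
c(L, F) = F - 204*F*L (c(L, F) = -204*F*L + F = F - 204*F*L)
c(1², 75)/B(E) = (75*(1 - 204*1²))/((7/93)) = (75*(1 - 204*1))/((7*(1/93))) = (75*(1 - 204))/(7/93) = (75*(-203))*(93/7) = -15225*93/7 = -202275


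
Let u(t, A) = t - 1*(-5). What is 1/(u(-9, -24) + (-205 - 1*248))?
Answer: -1/457 ≈ -0.0021882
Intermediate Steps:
u(t, A) = 5 + t (u(t, A) = t + 5 = 5 + t)
1/(u(-9, -24) + (-205 - 1*248)) = 1/((5 - 9) + (-205 - 1*248)) = 1/(-4 + (-205 - 248)) = 1/(-4 - 453) = 1/(-457) = -1/457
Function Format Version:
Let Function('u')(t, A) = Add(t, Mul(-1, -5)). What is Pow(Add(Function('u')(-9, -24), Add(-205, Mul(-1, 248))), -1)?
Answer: Rational(-1, 457) ≈ -0.0021882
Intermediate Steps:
Function('u')(t, A) = Add(5, t) (Function('u')(t, A) = Add(t, 5) = Add(5, t))
Pow(Add(Function('u')(-9, -24), Add(-205, Mul(-1, 248))), -1) = Pow(Add(Add(5, -9), Add(-205, Mul(-1, 248))), -1) = Pow(Add(-4, Add(-205, -248)), -1) = Pow(Add(-4, -453), -1) = Pow(-457, -1) = Rational(-1, 457)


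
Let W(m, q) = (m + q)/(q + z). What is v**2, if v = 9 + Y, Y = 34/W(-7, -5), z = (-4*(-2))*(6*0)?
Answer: 19321/36 ≈ 536.69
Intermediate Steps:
z = 0 (z = 8*0 = 0)
W(m, q) = (m + q)/q (W(m, q) = (m + q)/(q + 0) = (m + q)/q)
Y = 85/6 (Y = 34/(((-7 - 5)/(-5))) = 34/((-1/5*(-12))) = 34/(12/5) = 34*(5/12) = 85/6 ≈ 14.167)
v = 139/6 (v = 9 + 85/6 = 139/6 ≈ 23.167)
v**2 = (139/6)**2 = 19321/36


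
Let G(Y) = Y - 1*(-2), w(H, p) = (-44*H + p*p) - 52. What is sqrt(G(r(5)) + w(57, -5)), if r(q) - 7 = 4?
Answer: I*sqrt(2522) ≈ 50.22*I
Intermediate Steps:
r(q) = 11 (r(q) = 7 + 4 = 11)
w(H, p) = -52 + p**2 - 44*H (w(H, p) = (-44*H + p**2) - 52 = (p**2 - 44*H) - 52 = -52 + p**2 - 44*H)
G(Y) = 2 + Y (G(Y) = Y + 2 = 2 + Y)
sqrt(G(r(5)) + w(57, -5)) = sqrt((2 + 11) + (-52 + (-5)**2 - 44*57)) = sqrt(13 + (-52 + 25 - 2508)) = sqrt(13 - 2535) = sqrt(-2522) = I*sqrt(2522)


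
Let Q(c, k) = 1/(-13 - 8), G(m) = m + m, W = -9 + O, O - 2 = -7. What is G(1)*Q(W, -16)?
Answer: -2/21 ≈ -0.095238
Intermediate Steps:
O = -5 (O = 2 - 7 = -5)
W = -14 (W = -9 - 5 = -14)
G(m) = 2*m
Q(c, k) = -1/21 (Q(c, k) = 1/(-21) = -1/21)
G(1)*Q(W, -16) = (2*1)*(-1/21) = 2*(-1/21) = -2/21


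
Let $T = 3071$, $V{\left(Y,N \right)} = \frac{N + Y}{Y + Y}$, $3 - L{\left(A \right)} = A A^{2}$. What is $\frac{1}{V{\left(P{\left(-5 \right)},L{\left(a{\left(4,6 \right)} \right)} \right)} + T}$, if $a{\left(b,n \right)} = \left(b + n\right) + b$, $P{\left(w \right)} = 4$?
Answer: $\frac{8}{21831} \approx 0.00036645$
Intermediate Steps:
$a{\left(b,n \right)} = n + 2 b$
$L{\left(A \right)} = 3 - A^{3}$ ($L{\left(A \right)} = 3 - A A^{2} = 3 - A^{3}$)
$V{\left(Y,N \right)} = \frac{N + Y}{2 Y}$
$\frac{1}{V{\left(P{\left(-5 \right)},L{\left(a{\left(4,6 \right)} \right)} \right)} + T} = \frac{1}{\frac{\left(3 - \left(6 + 2 \cdot 4\right)^{3}\right) + 4}{2 \cdot 4} + 3071} = \frac{1}{\frac{1}{2} \cdot \frac{1}{4} \left(\left(3 - \left(6 + 8\right)^{3}\right) + 4\right) + 3071} = \frac{1}{\frac{1}{2} \cdot \frac{1}{4} \left(\left(3 - 14^{3}\right) + 4\right) + 3071} = \frac{1}{\frac{1}{2} \cdot \frac{1}{4} \left(\left(3 - 2744\right) + 4\right) + 3071} = \frac{1}{\frac{1}{2} \cdot \frac{1}{4} \left(-2741 + 4\right) + 3071} = \frac{1}{\frac{1}{2} \cdot \frac{1}{4} \left(-2737\right) + 3071} = \frac{1}{- \frac{2737}{8} + 3071} = \frac{1}{\frac{21831}{8}} = \frac{8}{21831}$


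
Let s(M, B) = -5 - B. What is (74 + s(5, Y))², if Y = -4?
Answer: 5329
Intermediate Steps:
(74 + s(5, Y))² = (74 + (-5 - 1*(-4)))² = (74 + (-5 + 4))² = (74 - 1)² = 73² = 5329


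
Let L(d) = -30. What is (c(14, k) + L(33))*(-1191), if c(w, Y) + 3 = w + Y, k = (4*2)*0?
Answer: 22629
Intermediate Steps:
k = 0 (k = 8*0 = 0)
c(w, Y) = -3 + Y + w (c(w, Y) = -3 + (w + Y) = -3 + (Y + w) = -3 + Y + w)
(c(14, k) + L(33))*(-1191) = ((-3 + 0 + 14) - 30)*(-1191) = (11 - 30)*(-1191) = -19*(-1191) = 22629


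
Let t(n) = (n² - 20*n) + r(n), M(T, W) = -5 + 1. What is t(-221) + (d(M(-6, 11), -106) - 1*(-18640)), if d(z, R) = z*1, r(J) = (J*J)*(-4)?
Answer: -123467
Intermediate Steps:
r(J) = -4*J² (r(J) = J²*(-4) = -4*J²)
M(T, W) = -4
d(z, R) = z
t(n) = -20*n - 3*n² (t(n) = (n² - 20*n) - 4*n² = -20*n - 3*n²)
t(-221) + (d(M(-6, 11), -106) - 1*(-18640)) = -221*(-20 - 3*(-221)) + (-4 - 1*(-18640)) = -221*(-20 + 663) + (-4 + 18640) = -221*643 + 18636 = -142103 + 18636 = -123467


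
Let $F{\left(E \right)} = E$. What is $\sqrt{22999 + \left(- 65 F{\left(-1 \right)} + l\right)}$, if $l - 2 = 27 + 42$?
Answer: $\sqrt{23135} \approx 152.1$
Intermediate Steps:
$l = 71$ ($l = 2 + \left(27 + 42\right) = 2 + 69 = 71$)
$\sqrt{22999 + \left(- 65 F{\left(-1 \right)} + l\right)} = \sqrt{22999 + \left(\left(-65\right) \left(-1\right) + 71\right)} = \sqrt{22999 + \left(65 + 71\right)} = \sqrt{22999 + 136} = \sqrt{23135}$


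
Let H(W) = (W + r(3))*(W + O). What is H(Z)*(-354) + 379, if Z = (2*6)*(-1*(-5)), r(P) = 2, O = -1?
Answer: -1294553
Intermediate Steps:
Z = 60 (Z = 12*5 = 60)
H(W) = (-1 + W)*(2 + W) (H(W) = (W + 2)*(W - 1) = (2 + W)*(-1 + W) = (-1 + W)*(2 + W))
H(Z)*(-354) + 379 = (-2 + 60 + 60²)*(-354) + 379 = (-2 + 60 + 3600)*(-354) + 379 = 3658*(-354) + 379 = -1294932 + 379 = -1294553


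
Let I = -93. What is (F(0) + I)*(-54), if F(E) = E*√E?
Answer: 5022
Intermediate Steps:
F(E) = E^(3/2)
(F(0) + I)*(-54) = (0^(3/2) - 93)*(-54) = (0 - 93)*(-54) = -93*(-54) = 5022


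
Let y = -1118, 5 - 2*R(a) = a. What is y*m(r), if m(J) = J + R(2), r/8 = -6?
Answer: 51987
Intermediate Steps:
r = -48 (r = 8*(-6) = -48)
R(a) = 5/2 - a/2
m(J) = 3/2 + J (m(J) = J + (5/2 - 1/2*2) = J + (5/2 - 1) = J + 3/2 = 3/2 + J)
y*m(r) = -1118*(3/2 - 48) = -1118*(-93/2) = 51987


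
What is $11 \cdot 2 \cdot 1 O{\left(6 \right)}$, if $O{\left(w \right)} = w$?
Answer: $132$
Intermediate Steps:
$11 \cdot 2 \cdot 1 O{\left(6 \right)} = 11 \cdot 2 \cdot 1 \cdot 6 = 11 \cdot 2 \cdot 6 = 22 \cdot 6 = 132$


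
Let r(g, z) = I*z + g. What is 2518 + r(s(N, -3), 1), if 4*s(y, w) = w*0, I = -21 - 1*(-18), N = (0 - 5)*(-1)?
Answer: 2515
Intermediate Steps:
N = 5 (N = -5*(-1) = 5)
I = -3 (I = -21 + 18 = -3)
s(y, w) = 0 (s(y, w) = (w*0)/4 = (¼)*0 = 0)
r(g, z) = g - 3*z (r(g, z) = -3*z + g = g - 3*z)
2518 + r(s(N, -3), 1) = 2518 + (0 - 3*1) = 2518 + (0 - 3) = 2518 - 3 = 2515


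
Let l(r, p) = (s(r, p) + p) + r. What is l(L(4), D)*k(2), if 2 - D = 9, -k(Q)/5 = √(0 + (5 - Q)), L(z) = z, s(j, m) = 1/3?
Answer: 40*√3/3 ≈ 23.094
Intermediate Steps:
s(j, m) = ⅓
k(Q) = -5*√(5 - Q) (k(Q) = -5*√(0 + (5 - Q)) = -5*√(5 - Q))
D = -7 (D = 2 - 1*9 = 2 - 9 = -7)
l(r, p) = ⅓ + p + r (l(r, p) = (⅓ + p) + r = ⅓ + p + r)
l(L(4), D)*k(2) = (⅓ - 7 + 4)*(-5*√(5 - 1*2)) = -(-40)*√(5 - 2)/3 = -(-40)*√3/3 = 40*√3/3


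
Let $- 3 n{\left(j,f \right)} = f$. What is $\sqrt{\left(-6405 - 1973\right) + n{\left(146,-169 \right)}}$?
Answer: $\frac{i \sqrt{74895}}{3} \approx 91.223 i$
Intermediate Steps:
$n{\left(j,f \right)} = - \frac{f}{3}$
$\sqrt{\left(-6405 - 1973\right) + n{\left(146,-169 \right)}} = \sqrt{\left(-6405 - 1973\right) - - \frac{169}{3}} = \sqrt{\left(-6405 - 1973\right) + \frac{169}{3}} = \sqrt{-8378 + \frac{169}{3}} = \sqrt{- \frac{24965}{3}} = \frac{i \sqrt{74895}}{3}$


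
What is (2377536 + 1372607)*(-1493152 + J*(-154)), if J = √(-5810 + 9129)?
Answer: -5599533520736 - 577522022*√3319 ≈ -5.6328e+12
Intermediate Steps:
J = √3319 ≈ 57.611
(2377536 + 1372607)*(-1493152 + J*(-154)) = (2377536 + 1372607)*(-1493152 + √3319*(-154)) = 3750143*(-1493152 - 154*√3319) = -5599533520736 - 577522022*√3319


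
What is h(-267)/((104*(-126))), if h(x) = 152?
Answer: -19/1638 ≈ -0.011600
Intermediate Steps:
h(-267)/((104*(-126))) = 152/((104*(-126))) = 152/(-13104) = 152*(-1/13104) = -19/1638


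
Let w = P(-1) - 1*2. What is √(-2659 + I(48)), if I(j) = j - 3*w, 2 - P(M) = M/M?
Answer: 4*I*√163 ≈ 51.069*I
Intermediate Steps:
P(M) = 1 (P(M) = 2 - M/M = 2 - 1*1 = 2 - 1 = 1)
w = -1 (w = 1 - 1*2 = 1 - 2 = -1)
I(j) = 3 + j (I(j) = j - 3*(-1) = j + 3 = 3 + j)
√(-2659 + I(48)) = √(-2659 + (3 + 48)) = √(-2659 + 51) = √(-2608) = 4*I*√163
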